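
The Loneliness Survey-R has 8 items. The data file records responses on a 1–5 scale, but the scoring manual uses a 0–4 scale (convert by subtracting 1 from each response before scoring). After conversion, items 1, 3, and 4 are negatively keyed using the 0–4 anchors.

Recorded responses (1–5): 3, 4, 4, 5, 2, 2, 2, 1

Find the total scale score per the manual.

9

Convert to 0–4: 2, 3, 3, 4, 1, 1, 1, 0
Reverse-coded (on a 0–4 scale, reversed = 4 − raw):
  item 1: 4 − 2 = 2
  item 3: 4 − 3 = 1
  item 4: 4 − 4 = 0
Scored: 2, 3, 1, 0, 1, 1, 1, 0
Total = 9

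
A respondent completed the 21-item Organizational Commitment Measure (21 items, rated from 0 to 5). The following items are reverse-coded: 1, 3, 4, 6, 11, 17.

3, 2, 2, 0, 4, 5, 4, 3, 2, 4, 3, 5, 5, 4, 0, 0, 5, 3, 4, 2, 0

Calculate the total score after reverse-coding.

54

Raw sum = 60. Reverse-coded items: 1, 3, 4, 6, 11, 17; their raw sum = 18.
Each reversal replaces raw with 5 − raw, changing the total by 5 − 2·raw per item.
Total = 60 + 6·5 − 2·18 = 60 + 30 − 36 = 54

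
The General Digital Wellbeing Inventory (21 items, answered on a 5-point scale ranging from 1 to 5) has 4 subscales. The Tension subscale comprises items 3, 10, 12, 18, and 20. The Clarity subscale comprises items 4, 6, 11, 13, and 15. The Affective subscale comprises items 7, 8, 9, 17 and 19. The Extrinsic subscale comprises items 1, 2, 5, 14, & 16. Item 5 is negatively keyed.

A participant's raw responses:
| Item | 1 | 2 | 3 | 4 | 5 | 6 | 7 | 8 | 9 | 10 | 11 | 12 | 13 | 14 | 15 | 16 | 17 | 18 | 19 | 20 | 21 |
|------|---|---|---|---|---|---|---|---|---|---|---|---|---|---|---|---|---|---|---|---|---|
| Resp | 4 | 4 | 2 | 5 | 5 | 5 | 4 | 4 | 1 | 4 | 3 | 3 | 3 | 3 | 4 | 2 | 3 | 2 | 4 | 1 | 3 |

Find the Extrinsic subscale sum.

Extrinsic items: 1, 2, 5, 14, 16.
Of these, item 5 is negatively keyed; on a 1–5 scale, reversed = 6 − raw.
  item 1: 4
  item 2: 4
  item 5: 6 − 5 = 1
  item 14: 3
  item 16: 2
Sum = 4 + 4 + 1 + 3 + 2 = 14

14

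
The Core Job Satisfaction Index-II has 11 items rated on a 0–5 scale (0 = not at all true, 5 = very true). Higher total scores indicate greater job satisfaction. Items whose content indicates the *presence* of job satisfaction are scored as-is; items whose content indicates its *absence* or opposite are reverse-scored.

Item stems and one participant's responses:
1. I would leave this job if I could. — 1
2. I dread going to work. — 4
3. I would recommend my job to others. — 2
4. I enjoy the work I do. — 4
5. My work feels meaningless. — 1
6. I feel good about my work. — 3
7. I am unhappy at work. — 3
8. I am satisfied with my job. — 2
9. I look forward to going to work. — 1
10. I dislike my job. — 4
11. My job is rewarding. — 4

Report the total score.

28

Items 1, 2, 5, 7, 10 describe the absence/opposite of job satisfaction → reverse-score.
reverse-coded value = 5 − response.
  item 1: 5 − 1 = 4
  item 2: 5 − 4 = 1
  item 3: 2
  item 4: 4
  item 5: 5 − 1 = 4
  item 6: 3
  item 7: 5 − 3 = 2
  item 8: 2
  item 9: 1
  item 10: 5 − 4 = 1
  item 11: 4
Total = 4 + 1 + 2 + 4 + 4 + 3 + 2 + 2 + 1 + 1 + 4 = 28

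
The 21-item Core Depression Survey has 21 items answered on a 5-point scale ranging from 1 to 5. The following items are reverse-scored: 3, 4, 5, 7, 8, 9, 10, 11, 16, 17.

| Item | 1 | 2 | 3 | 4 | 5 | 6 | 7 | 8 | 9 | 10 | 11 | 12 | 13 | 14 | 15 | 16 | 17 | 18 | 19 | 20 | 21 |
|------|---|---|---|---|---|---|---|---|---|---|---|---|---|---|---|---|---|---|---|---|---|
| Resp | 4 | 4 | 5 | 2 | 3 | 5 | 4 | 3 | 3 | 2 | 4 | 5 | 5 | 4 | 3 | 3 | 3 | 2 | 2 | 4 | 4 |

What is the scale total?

Apply reverse scoring (reversed = (1+5) − raw = 6 − raw):
  item 3: 6 − 5 = 1
  item 4: 6 − 2 = 4
  item 5: 6 − 3 = 3
  item 7: 6 − 4 = 2
  item 8: 6 − 3 = 3
  item 9: 6 − 3 = 3
  item 10: 6 − 2 = 4
  item 11: 6 − 4 = 2
  item 16: 6 − 3 = 3
  item 17: 6 − 3 = 3
Scored items: 4, 4, 1, 4, 3, 5, 2, 3, 3, 4, 2, 5, 5, 4, 3, 3, 3, 2, 2, 4, 4
Total = 4 + 4 + 1 + 4 + 3 + 5 + 2 + 3 + 3 + 4 + 2 + 5 + 5 + 4 + 3 + 3 + 3 + 2 + 2 + 4 + 4 = 70

70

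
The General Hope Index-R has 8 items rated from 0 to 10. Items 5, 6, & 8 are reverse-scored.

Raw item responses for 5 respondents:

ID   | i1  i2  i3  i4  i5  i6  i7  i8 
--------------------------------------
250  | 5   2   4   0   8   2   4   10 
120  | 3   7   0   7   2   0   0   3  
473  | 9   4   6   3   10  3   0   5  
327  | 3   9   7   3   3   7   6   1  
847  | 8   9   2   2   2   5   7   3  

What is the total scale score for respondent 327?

Respondent 327 raw: 3, 9, 7, 3, 3, 7, 6, 1.
Reverse-coded (reversed = (0+10) − raw = 10 − raw):
  item 1: 3
  item 2: 9
  item 3: 7
  item 4: 3
  item 5: 10 − 3 = 7
  item 6: 10 − 7 = 3
  item 7: 6
  item 8: 10 − 1 = 9
Sum = 3 + 9 + 7 + 3 + 7 + 3 + 6 + 9 = 47

47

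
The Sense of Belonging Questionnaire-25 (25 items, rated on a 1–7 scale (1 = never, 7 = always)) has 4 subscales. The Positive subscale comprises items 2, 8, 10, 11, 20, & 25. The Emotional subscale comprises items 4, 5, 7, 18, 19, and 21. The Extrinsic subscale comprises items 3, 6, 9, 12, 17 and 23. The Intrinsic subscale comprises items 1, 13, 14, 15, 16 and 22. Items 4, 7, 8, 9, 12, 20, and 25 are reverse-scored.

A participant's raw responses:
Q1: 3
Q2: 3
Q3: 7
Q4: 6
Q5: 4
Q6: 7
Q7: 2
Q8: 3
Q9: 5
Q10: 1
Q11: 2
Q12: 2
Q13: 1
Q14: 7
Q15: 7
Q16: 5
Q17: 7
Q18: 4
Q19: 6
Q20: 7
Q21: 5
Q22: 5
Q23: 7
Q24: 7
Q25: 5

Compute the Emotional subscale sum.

Emotional items: 4, 5, 7, 18, 19, 21.
Of these, items 4 & 7 are reverse-scored; on a 1–7 scale, reversed = 8 − raw.
  item 4: 8 − 6 = 2
  item 5: 4
  item 7: 8 − 2 = 6
  item 18: 4
  item 19: 6
  item 21: 5
Sum = 2 + 4 + 6 + 4 + 6 + 5 = 27

27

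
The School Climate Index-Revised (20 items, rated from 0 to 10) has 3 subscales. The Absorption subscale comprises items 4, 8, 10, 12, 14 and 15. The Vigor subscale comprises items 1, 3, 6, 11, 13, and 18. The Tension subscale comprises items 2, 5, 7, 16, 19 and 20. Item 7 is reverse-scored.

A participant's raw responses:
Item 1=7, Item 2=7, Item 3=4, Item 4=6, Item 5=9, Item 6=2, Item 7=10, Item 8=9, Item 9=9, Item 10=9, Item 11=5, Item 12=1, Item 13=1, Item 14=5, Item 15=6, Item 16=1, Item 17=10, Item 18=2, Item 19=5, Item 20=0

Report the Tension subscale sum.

Tension items: 2, 5, 7, 16, 19, 20.
Of these, item 7 is reverse-scored; reversed = (0+10) − raw = 10 − raw.
  item 2: 7
  item 5: 9
  item 7: 10 − 10 = 0
  item 16: 1
  item 19: 5
  item 20: 0
Sum = 7 + 9 + 0 + 1 + 5 + 0 = 22

22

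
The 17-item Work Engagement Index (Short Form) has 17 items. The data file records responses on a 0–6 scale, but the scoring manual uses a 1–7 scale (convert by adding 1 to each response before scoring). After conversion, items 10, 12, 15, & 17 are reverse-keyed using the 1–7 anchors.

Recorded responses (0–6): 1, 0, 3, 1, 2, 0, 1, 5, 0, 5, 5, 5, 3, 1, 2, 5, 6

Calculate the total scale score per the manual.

50

Convert to 1–7: 2, 1, 4, 2, 3, 1, 2, 6, 1, 6, 6, 6, 4, 2, 3, 6, 7
Reverse-coded (on a 1–7 scale, reversed = 8 − raw):
  item 10: 8 − 6 = 2
  item 12: 8 − 6 = 2
  item 15: 8 − 3 = 5
  item 17: 8 − 7 = 1
Scored: 2, 1, 4, 2, 3, 1, 2, 6, 1, 2, 6, 2, 4, 2, 5, 6, 1
Total = 50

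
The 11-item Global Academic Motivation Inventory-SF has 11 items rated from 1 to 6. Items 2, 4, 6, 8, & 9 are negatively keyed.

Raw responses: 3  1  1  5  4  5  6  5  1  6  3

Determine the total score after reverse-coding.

41

Raw sum = 40. Negatively keyed items: 2, 4, 6, 8, 9; their raw sum = 17.
Each reversal replaces raw with 7 − raw, changing the total by 7 − 2·raw per item.
Total = 40 + 5·7 − 2·17 = 40 + 35 − 34 = 41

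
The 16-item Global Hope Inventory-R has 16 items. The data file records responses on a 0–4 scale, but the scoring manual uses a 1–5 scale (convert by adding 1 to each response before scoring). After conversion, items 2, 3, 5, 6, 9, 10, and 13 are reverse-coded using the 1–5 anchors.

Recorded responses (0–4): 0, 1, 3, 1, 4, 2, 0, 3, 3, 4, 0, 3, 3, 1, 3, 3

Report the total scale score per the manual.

38

Convert to 1–5: 1, 2, 4, 2, 5, 3, 1, 4, 4, 5, 1, 4, 4, 2, 4, 4
Reverse-coded (reverse-coded value = 6 − response):
  item 2: 6 − 2 = 4
  item 3: 6 − 4 = 2
  item 5: 6 − 5 = 1
  item 6: 6 − 3 = 3
  item 9: 6 − 4 = 2
  item 10: 6 − 5 = 1
  item 13: 6 − 4 = 2
Scored: 1, 4, 2, 2, 1, 3, 1, 4, 2, 1, 1, 4, 2, 2, 4, 4
Total = 38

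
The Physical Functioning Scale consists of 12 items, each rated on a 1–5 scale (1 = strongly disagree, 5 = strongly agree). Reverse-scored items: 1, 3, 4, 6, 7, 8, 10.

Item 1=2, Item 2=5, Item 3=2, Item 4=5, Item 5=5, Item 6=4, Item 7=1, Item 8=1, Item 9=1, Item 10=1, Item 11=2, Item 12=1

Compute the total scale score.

40

Reversing items 1, 3, 4, 6, 7, 8 and 10 with 6 − raw:
Total = (6−2) + 5 + (6−2) + (6−5) + 5 + (6−4) + (6−1) + (6−1) + 1 + (6−1) + 2 + 1
      = 4 + 5 + 4 + 1 + 5 + 2 + 5 + 5 + 1 + 5 + 2 + 1 = 40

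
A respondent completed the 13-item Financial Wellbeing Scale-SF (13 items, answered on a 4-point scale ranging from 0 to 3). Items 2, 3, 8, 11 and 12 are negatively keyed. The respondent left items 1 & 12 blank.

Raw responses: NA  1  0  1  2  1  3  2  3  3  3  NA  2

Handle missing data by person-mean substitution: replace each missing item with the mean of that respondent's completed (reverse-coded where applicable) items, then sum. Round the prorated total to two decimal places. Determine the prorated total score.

24.82

Reverse-coded (reverse-coded value = 3 − response):
  item 2: 3 − 1 = 2
  item 3: 3 − 0 = 3
  item 8: 3 − 2 = 1
  item 11: 3 − 3 = 0
Completed scored items (11 of 13): 2, 3, 1, 2, 1, 3, 1, 3, 3, 0, 2; sum = 21.
Person mean = 21 / 11 ≈ 1.9091
Prorated total = (21 / 11) × 13 = 24.82 (to 2 dp)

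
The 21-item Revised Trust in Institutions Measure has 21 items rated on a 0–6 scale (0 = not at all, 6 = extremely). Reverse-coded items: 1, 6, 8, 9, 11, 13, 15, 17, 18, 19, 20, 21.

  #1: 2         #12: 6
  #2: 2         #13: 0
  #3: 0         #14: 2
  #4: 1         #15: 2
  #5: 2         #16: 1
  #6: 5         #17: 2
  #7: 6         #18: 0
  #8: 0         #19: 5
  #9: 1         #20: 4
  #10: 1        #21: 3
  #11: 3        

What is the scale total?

66

Reverse-coded items use 6 − raw:
  item 1: 6 − 2 = 4
  item 6: 6 − 5 = 1
  item 8: 6 − 0 = 6
  item 9: 6 − 1 = 5
  item 11: 6 − 3 = 3
  item 13: 6 − 0 = 6
  item 15: 6 − 2 = 4
  item 17: 6 − 2 = 4
  item 18: 6 − 0 = 6
  item 19: 6 − 5 = 1
  item 20: 6 − 4 = 2
  item 21: 6 − 3 = 3
After reverse-coding: 4, 2, 0, 1, 2, 1, 6, 6, 5, 1, 3, 6, 6, 2, 4, 1, 4, 6, 1, 2, 3
Total = 4 + 2 + 0 + 1 + 2 + 1 + 6 + 6 + 5 + 1 + 3 + 6 + 6 + 2 + 4 + 1 + 4 + 6 + 1 + 2 + 3 = 66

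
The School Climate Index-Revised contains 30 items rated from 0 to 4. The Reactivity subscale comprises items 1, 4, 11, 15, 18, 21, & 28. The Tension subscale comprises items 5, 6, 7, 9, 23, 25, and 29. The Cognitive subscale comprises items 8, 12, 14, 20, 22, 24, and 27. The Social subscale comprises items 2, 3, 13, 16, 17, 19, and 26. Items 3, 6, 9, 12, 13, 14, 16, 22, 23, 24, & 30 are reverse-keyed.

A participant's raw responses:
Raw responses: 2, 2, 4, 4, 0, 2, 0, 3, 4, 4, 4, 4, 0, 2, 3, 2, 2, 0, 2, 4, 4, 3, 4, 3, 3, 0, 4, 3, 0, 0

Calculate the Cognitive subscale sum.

Cognitive items: 8, 12, 14, 20, 22, 24, 27.
Of these, items 12, 14, 22, and 24 are reverse-keyed; on a 0–4 scale, reversed = 4 − raw.
  item 8: 3
  item 12: 4 − 4 = 0
  item 14: 4 − 2 = 2
  item 20: 4
  item 22: 4 − 3 = 1
  item 24: 4 − 3 = 1
  item 27: 4
Sum = 3 + 0 + 2 + 4 + 1 + 1 + 4 = 15

15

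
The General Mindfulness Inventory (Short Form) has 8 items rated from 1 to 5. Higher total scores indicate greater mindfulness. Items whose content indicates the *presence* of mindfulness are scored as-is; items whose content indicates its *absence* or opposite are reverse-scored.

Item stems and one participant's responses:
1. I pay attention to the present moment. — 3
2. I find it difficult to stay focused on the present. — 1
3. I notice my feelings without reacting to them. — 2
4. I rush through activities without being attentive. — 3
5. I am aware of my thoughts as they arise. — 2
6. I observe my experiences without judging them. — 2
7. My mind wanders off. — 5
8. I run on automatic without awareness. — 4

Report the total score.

Items 2, 4, 7, 8 describe the absence/opposite of mindfulness → reverse-score.
on a 1–5 scale, reversed = 6 − raw.
  item 1: 3
  item 2: 6 − 1 = 5
  item 3: 2
  item 4: 6 − 3 = 3
  item 5: 2
  item 6: 2
  item 7: 6 − 5 = 1
  item 8: 6 − 4 = 2
Total = 3 + 5 + 2 + 3 + 2 + 2 + 1 + 2 = 20

20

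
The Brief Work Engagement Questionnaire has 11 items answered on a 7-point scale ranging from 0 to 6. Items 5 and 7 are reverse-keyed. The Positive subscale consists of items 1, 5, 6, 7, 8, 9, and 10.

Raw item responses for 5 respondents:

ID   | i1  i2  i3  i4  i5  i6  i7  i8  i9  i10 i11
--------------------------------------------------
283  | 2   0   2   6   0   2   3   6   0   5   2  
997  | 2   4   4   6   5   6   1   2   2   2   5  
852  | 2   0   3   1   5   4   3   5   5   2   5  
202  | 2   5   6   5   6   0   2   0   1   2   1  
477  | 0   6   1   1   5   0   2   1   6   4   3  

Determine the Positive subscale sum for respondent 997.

Respondent 997 raw: 2, 4, 4, 6, 5, 6, 1, 2, 2, 2, 5.
Positive items: 1, 5, 6, 7, 8, 9, 10.
Reverse-coded (reversed = (0+6) − raw = 6 − raw):
  item 1: 2
  item 5: 6 − 5 = 1
  item 6: 6
  item 7: 6 − 1 = 5
  item 8: 2
  item 9: 2
  item 10: 2
Sum = 2 + 1 + 6 + 5 + 2 + 2 + 2 = 20

20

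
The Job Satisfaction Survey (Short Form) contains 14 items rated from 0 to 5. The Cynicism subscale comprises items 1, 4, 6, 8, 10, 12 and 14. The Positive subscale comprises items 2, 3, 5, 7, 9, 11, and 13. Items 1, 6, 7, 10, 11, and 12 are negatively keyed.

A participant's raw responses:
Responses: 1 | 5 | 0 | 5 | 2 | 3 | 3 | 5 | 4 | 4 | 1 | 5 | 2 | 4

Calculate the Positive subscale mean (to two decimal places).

2.71

Positive items: 2, 3, 5, 7, 9, 11, 13.
Of these, items 7 & 11 are negatively keyed; on a 0–5 scale, reversed = 5 − raw.
  item 2: 5
  item 3: 0
  item 5: 2
  item 7: 5 − 3 = 2
  item 9: 4
  item 11: 5 − 1 = 4
  item 13: 2
Sum = 5 + 0 + 2 + 2 + 4 + 4 + 2 = 19
Mean = 19 / 7 = 2.71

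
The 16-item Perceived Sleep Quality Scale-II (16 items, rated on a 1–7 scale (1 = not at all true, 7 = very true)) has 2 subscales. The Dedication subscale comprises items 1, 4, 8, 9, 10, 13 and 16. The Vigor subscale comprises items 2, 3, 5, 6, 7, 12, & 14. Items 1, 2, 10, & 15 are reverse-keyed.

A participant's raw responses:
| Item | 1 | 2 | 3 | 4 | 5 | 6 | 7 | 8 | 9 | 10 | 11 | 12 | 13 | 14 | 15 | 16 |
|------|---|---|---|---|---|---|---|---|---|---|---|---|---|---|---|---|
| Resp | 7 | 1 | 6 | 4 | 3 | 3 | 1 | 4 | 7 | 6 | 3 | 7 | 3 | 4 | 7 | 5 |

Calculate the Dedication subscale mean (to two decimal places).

Dedication items: 1, 4, 8, 9, 10, 13, 16.
Of these, items 1 & 10 are reverse-keyed; on a 1–7 scale, reversed = 8 − raw.
  item 1: 8 − 7 = 1
  item 4: 4
  item 8: 4
  item 9: 7
  item 10: 8 − 6 = 2
  item 13: 3
  item 16: 5
Sum = 1 + 4 + 4 + 7 + 2 + 3 + 5 = 26
Mean = 26 / 7 = 3.71

3.71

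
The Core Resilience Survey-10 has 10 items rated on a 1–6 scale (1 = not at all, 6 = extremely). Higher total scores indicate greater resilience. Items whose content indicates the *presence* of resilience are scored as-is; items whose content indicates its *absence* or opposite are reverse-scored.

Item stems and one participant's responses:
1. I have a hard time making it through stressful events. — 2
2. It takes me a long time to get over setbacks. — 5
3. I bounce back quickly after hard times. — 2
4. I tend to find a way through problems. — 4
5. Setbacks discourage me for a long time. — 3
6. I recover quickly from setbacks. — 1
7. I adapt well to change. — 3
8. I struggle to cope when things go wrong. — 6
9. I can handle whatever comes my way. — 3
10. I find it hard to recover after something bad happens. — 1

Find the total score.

Items 1, 2, 5, 8, 10 describe the absence/opposite of resilience → reverse-score.
reversed = (1+6) − raw = 7 − raw.
  item 1: 7 − 2 = 5
  item 2: 7 − 5 = 2
  item 3: 2
  item 4: 4
  item 5: 7 − 3 = 4
  item 6: 1
  item 7: 3
  item 8: 7 − 6 = 1
  item 9: 3
  item 10: 7 − 1 = 6
Total = 5 + 2 + 2 + 4 + 4 + 1 + 3 + 1 + 3 + 6 = 31

31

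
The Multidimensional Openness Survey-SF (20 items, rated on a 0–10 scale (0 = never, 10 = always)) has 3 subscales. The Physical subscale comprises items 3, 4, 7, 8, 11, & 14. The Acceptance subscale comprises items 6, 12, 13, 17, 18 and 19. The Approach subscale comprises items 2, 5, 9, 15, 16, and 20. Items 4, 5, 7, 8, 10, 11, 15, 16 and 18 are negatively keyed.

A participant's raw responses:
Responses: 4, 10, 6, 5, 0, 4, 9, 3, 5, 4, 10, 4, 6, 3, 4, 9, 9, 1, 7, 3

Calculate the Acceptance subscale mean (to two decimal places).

Acceptance items: 6, 12, 13, 17, 18, 19.
Of these, item 18 is negatively keyed; reverse-coded value = 10 − response.
  item 6: 4
  item 12: 4
  item 13: 6
  item 17: 9
  item 18: 10 − 1 = 9
  item 19: 7
Sum = 4 + 4 + 6 + 9 + 9 + 7 = 39
Mean = 39 / 6 = 6.50

6.50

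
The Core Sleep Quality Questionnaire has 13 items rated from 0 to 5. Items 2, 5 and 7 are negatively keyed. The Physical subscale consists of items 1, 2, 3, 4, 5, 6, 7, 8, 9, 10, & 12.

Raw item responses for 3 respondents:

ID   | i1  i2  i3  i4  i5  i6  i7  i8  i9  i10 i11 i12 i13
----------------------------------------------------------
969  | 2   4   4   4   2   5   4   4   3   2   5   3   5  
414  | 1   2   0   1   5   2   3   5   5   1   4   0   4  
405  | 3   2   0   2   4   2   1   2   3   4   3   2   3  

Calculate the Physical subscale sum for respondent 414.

20

Respondent 414 raw: 1, 2, 0, 1, 5, 2, 3, 5, 5, 1, 4, 0, 4.
Physical items: 1, 2, 3, 4, 5, 6, 7, 8, 9, 10, 12.
Reverse-coded (reverse-coded value = 5 − response):
  item 1: 1
  item 2: 5 − 2 = 3
  item 3: 0
  item 4: 1
  item 5: 5 − 5 = 0
  item 6: 2
  item 7: 5 − 3 = 2
  item 8: 5
  item 9: 5
  item 10: 1
  item 12: 0
Sum = 1 + 3 + 0 + 1 + 0 + 2 + 2 + 5 + 5 + 1 + 0 = 20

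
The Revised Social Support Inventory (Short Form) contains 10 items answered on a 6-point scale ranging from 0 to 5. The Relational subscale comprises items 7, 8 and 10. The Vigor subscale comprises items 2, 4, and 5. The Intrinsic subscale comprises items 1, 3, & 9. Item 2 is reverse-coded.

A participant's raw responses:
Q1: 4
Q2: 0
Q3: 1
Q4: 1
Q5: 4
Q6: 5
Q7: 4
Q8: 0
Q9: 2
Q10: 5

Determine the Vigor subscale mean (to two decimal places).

3.33

Vigor items: 2, 4, 5.
Of these, item 2 is reverse-coded; reverse-coded value = 5 − response.
  item 2: 5 − 0 = 5
  item 4: 1
  item 5: 4
Sum = 5 + 1 + 4 = 10
Mean = 10 / 3 = 3.33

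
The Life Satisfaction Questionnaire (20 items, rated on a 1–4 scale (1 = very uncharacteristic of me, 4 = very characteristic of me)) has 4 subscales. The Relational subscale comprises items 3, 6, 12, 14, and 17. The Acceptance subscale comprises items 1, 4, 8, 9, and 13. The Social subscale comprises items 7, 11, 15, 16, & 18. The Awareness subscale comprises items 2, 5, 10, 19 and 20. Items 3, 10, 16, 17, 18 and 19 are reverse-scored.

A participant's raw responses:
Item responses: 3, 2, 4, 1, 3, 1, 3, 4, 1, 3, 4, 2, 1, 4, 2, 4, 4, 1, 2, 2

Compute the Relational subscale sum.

9

Relational items: 3, 6, 12, 14, 17.
Of these, items 3 and 17 are reverse-scored; reverse-coded value = 5 − response.
  item 3: 5 − 4 = 1
  item 6: 1
  item 12: 2
  item 14: 4
  item 17: 5 − 4 = 1
Sum = 1 + 1 + 2 + 4 + 1 = 9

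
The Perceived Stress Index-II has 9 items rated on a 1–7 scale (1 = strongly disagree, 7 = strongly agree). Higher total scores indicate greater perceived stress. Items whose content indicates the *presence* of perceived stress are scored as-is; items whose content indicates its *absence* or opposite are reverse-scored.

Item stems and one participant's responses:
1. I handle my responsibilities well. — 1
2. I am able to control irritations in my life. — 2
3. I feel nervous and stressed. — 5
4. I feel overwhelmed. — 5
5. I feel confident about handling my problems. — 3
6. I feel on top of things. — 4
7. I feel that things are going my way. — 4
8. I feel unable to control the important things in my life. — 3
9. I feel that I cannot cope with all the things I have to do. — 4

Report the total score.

43

Items 1, 2, 5, 6, 7 describe the absence/opposite of perceived stress → reverse-score.
reverse-coded value = 8 − response.
  item 1: 8 − 1 = 7
  item 2: 8 − 2 = 6
  item 3: 5
  item 4: 5
  item 5: 8 − 3 = 5
  item 6: 8 − 4 = 4
  item 7: 8 − 4 = 4
  item 8: 3
  item 9: 4
Total = 7 + 6 + 5 + 5 + 5 + 4 + 4 + 3 + 4 = 43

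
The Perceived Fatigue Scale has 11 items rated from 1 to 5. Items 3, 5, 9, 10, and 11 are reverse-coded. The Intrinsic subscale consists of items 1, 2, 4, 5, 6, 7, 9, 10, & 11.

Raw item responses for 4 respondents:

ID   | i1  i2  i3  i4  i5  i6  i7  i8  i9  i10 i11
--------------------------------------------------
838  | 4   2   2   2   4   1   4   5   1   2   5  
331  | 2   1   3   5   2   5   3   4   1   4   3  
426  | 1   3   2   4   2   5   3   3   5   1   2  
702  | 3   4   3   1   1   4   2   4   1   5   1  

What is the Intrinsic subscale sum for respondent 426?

30

Respondent 426 raw: 1, 3, 2, 4, 2, 5, 3, 3, 5, 1, 2.
Intrinsic items: 1, 2, 4, 5, 6, 7, 9, 10, 11.
Reverse-coded (on a 1–5 scale, reversed = 6 − raw):
  item 1: 1
  item 2: 3
  item 4: 4
  item 5: 6 − 2 = 4
  item 6: 5
  item 7: 3
  item 9: 6 − 5 = 1
  item 10: 6 − 1 = 5
  item 11: 6 − 2 = 4
Sum = 1 + 3 + 4 + 4 + 5 + 3 + 1 + 5 + 4 = 30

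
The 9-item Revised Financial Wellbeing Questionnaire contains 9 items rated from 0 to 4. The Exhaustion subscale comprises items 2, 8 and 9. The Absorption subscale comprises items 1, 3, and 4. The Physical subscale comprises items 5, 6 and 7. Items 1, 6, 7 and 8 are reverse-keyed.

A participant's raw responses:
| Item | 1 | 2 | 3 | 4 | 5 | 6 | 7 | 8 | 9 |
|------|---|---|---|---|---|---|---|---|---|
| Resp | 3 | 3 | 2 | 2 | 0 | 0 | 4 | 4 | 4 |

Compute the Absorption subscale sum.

Absorption items: 1, 3, 4.
Of these, item 1 is reverse-keyed; on a 0–4 scale, reversed = 4 − raw.
  item 1: 4 − 3 = 1
  item 3: 2
  item 4: 2
Sum = 1 + 2 + 2 = 5

5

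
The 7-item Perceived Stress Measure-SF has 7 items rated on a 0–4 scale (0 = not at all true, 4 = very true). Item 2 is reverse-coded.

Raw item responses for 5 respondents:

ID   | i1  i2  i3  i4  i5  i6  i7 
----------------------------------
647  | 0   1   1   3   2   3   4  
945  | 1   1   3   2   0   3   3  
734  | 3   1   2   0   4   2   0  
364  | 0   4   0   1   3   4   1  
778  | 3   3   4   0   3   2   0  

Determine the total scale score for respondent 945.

Respondent 945 raw: 1, 1, 3, 2, 0, 3, 3.
Reverse-coded (reverse-coded value = 4 − response):
  item 1: 1
  item 2: 4 − 1 = 3
  item 3: 3
  item 4: 2
  item 5: 0
  item 6: 3
  item 7: 3
Sum = 1 + 3 + 3 + 2 + 0 + 3 + 3 = 15

15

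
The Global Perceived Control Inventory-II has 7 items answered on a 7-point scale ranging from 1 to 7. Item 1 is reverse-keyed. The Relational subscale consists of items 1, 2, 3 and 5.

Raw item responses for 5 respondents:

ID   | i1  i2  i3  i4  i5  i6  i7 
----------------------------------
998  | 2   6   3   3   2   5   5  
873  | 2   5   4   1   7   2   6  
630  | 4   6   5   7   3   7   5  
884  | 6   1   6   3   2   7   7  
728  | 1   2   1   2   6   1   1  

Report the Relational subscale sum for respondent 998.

Respondent 998 raw: 2, 6, 3, 3, 2, 5, 5.
Relational items: 1, 2, 3, 5.
Reverse-coded (reverse-coded value = 8 − response):
  item 1: 8 − 2 = 6
  item 2: 6
  item 3: 3
  item 5: 2
Sum = 6 + 6 + 3 + 2 = 17

17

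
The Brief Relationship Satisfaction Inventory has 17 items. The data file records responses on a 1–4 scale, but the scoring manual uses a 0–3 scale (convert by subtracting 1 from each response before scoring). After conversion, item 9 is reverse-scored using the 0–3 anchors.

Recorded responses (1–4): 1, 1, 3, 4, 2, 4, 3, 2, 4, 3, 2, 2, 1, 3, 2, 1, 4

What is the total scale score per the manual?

22

Convert to 0–3: 0, 0, 2, 3, 1, 3, 2, 1, 3, 2, 1, 1, 0, 2, 1, 0, 3
Reverse-coded (on a 0–3 scale, reversed = 3 − raw):
  item 9: 3 − 3 = 0
Scored: 0, 0, 2, 3, 1, 3, 2, 1, 0, 2, 1, 1, 0, 2, 1, 0, 3
Total = 22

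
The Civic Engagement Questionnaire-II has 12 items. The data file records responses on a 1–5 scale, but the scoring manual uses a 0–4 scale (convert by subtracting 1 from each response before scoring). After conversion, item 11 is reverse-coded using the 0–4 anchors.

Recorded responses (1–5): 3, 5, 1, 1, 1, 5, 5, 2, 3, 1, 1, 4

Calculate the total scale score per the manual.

24

Convert to 0–4: 2, 4, 0, 0, 0, 4, 4, 1, 2, 0, 0, 3
Reverse-coded (reverse-coded value = 4 − response):
  item 11: 4 − 0 = 4
Scored: 2, 4, 0, 0, 0, 4, 4, 1, 2, 0, 4, 3
Total = 24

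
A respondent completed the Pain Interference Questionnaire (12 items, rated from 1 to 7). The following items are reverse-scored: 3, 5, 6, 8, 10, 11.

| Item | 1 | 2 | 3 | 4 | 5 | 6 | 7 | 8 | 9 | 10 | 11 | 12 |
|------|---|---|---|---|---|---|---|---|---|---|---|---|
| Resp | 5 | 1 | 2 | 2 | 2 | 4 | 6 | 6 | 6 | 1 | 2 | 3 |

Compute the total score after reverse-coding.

54

Reverse-coded items (reversed = (1+7) − raw = 8 − raw):
  item 3: 8 − 2 = 6
  item 5: 8 − 2 = 6
  item 6: 8 − 4 = 4
  item 8: 8 − 6 = 2
  item 10: 8 − 1 = 7
  item 11: 8 − 2 = 6
Scored responses: 5, 1, 6, 2, 6, 4, 6, 2, 6, 7, 6, 3
Total = 5 + 1 + 6 + 2 + 6 + 4 + 6 + 2 + 6 + 7 + 6 + 3 = 54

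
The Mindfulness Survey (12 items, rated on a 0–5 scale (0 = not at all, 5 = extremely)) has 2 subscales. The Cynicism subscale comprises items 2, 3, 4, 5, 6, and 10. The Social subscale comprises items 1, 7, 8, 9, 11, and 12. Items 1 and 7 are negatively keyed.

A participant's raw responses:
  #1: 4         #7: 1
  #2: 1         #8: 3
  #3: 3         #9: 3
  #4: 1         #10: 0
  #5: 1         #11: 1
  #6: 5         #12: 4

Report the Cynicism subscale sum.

Cynicism items: 2, 3, 4, 5, 6, 10.
  item 2: 1
  item 3: 3
  item 4: 1
  item 5: 1
  item 6: 5
  item 10: 0
Sum = 1 + 3 + 1 + 1 + 5 + 0 = 11

11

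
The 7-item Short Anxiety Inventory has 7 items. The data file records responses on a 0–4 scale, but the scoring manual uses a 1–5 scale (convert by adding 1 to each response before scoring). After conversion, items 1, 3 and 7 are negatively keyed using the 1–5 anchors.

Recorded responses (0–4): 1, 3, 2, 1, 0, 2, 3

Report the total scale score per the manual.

19

Convert to 1–5: 2, 4, 3, 2, 1, 3, 4
Reverse-coded (reverse-coded value = 6 − response):
  item 1: 6 − 2 = 4
  item 3: 6 − 3 = 3
  item 7: 6 − 4 = 2
Scored: 4, 4, 3, 2, 1, 3, 2
Total = 19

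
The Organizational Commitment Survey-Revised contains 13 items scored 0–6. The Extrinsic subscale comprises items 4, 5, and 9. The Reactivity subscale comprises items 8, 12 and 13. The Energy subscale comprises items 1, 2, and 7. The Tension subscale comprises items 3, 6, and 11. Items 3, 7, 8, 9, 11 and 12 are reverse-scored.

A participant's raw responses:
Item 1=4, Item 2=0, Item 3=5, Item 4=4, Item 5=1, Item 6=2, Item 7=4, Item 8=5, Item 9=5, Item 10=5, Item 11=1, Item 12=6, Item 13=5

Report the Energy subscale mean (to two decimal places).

2.00

Energy items: 1, 2, 7.
Of these, item 7 is reverse-scored; reversed = (0+6) − raw = 6 − raw.
  item 1: 4
  item 2: 0
  item 7: 6 − 4 = 2
Sum = 4 + 0 + 2 = 6
Mean = 6 / 3 = 2.00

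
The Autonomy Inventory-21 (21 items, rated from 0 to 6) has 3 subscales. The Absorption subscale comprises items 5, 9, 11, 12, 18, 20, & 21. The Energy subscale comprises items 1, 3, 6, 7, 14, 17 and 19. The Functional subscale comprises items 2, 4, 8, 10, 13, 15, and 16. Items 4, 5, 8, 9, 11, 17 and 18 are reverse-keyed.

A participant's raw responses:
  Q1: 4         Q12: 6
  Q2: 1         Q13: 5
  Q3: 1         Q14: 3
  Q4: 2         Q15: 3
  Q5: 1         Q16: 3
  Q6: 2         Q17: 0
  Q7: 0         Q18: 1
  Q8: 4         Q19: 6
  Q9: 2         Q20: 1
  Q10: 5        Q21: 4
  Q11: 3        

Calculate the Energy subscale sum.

Energy items: 1, 3, 6, 7, 14, 17, 19.
Of these, item 17 is reverse-keyed; reversed = (0+6) − raw = 6 − raw.
  item 1: 4
  item 3: 1
  item 6: 2
  item 7: 0
  item 14: 3
  item 17: 6 − 0 = 6
  item 19: 6
Sum = 4 + 1 + 2 + 0 + 3 + 6 + 6 = 22

22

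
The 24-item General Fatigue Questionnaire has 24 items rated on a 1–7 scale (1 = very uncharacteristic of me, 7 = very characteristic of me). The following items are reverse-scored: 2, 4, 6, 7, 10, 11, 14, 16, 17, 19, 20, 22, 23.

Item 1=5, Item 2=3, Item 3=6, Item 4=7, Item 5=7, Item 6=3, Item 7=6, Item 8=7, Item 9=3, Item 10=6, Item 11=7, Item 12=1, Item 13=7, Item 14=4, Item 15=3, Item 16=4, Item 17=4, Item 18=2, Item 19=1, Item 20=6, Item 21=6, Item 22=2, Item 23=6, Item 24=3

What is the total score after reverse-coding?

95

Raw sum = 109. Reverse-scored items: 2, 4, 6, 7, 10, 11, 14, 16, 17, 19, 20, 22, 23; their raw sum = 59.
Each reversal replaces raw with 8 − raw, changing the total by 8 − 2·raw per item.
Total = 109 + 13·8 − 2·59 = 109 + 104 − 118 = 95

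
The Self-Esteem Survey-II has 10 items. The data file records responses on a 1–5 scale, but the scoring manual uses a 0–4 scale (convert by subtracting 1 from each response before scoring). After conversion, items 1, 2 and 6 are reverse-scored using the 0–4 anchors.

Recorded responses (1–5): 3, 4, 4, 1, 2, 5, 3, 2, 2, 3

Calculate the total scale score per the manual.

13

Convert to 0–4: 2, 3, 3, 0, 1, 4, 2, 1, 1, 2
Reverse-coded (on a 0–4 scale, reversed = 4 − raw):
  item 1: 4 − 2 = 2
  item 2: 4 − 3 = 1
  item 6: 4 − 4 = 0
Scored: 2, 1, 3, 0, 1, 0, 2, 1, 1, 2
Total = 13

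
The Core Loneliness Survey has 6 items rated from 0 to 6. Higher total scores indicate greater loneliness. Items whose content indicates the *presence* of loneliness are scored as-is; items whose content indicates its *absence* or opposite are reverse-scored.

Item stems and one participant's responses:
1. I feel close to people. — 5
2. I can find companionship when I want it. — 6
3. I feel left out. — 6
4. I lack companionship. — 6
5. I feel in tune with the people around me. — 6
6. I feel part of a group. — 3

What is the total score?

Items 1, 2, 5, 6 describe the absence/opposite of loneliness → reverse-score.
reverse-coded value = 6 − response.
  item 1: 6 − 5 = 1
  item 2: 6 − 6 = 0
  item 3: 6
  item 4: 6
  item 5: 6 − 6 = 0
  item 6: 6 − 3 = 3
Total = 1 + 0 + 6 + 6 + 0 + 3 = 16

16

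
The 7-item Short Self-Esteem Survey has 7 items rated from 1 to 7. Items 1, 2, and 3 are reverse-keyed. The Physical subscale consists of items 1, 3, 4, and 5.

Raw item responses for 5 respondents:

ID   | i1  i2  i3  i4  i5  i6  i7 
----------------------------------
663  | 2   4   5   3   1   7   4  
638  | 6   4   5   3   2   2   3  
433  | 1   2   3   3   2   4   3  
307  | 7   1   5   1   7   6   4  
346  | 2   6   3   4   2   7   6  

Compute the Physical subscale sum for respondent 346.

Respondent 346 raw: 2, 6, 3, 4, 2, 7, 6.
Physical items: 1, 3, 4, 5.
Reverse-coded (reverse-coded value = 8 − response):
  item 1: 8 − 2 = 6
  item 3: 8 − 3 = 5
  item 4: 4
  item 5: 2
Sum = 6 + 5 + 4 + 2 = 17

17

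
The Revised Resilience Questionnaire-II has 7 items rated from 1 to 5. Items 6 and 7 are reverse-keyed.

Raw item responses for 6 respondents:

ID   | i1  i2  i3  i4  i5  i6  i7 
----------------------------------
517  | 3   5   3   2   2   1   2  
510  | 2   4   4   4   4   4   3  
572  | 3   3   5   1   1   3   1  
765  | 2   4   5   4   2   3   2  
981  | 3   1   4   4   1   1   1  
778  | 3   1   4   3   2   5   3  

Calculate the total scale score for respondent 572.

Respondent 572 raw: 3, 3, 5, 1, 1, 3, 1.
Reverse-coded (on a 1–5 scale, reversed = 6 − raw):
  item 1: 3
  item 2: 3
  item 3: 5
  item 4: 1
  item 5: 1
  item 6: 6 − 3 = 3
  item 7: 6 − 1 = 5
Sum = 3 + 3 + 5 + 1 + 1 + 3 + 5 = 21

21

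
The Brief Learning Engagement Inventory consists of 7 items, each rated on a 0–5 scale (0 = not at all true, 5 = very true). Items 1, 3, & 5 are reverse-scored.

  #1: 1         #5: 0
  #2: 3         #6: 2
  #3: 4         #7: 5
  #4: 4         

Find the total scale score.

24

Apply reverse scoring (reversed = (0+5) − raw = 5 − raw):
  item 1: 5 − 1 = 4
  item 3: 5 − 4 = 1
  item 5: 5 − 0 = 5
After reverse-coding: 4, 3, 1, 4, 5, 2, 5
Total = 4 + 3 + 1 + 4 + 5 + 2 + 5 = 24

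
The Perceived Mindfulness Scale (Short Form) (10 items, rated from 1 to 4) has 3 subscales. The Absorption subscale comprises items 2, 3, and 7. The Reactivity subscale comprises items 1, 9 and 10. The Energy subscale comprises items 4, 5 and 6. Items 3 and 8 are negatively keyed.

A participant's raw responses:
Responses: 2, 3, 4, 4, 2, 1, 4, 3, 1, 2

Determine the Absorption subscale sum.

Absorption items: 2, 3, 7.
Of these, item 3 is negatively keyed; reversed = (1+4) − raw = 5 − raw.
  item 2: 3
  item 3: 5 − 4 = 1
  item 7: 4
Sum = 3 + 1 + 4 = 8

8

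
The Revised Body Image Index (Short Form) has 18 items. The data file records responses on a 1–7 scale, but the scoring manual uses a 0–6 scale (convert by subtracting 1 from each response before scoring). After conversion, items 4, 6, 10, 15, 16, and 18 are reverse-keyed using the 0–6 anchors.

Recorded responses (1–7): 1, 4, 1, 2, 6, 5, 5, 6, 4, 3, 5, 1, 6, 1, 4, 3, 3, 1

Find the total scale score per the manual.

Convert to 0–6: 0, 3, 0, 1, 5, 4, 4, 5, 3, 2, 4, 0, 5, 0, 3, 2, 2, 0
Reverse-coded (reverse-coded value = 6 − response):
  item 4: 6 − 1 = 5
  item 6: 6 − 4 = 2
  item 10: 6 − 2 = 4
  item 15: 6 − 3 = 3
  item 16: 6 − 2 = 4
  item 18: 6 − 0 = 6
Scored: 0, 3, 0, 5, 5, 2, 4, 5, 3, 4, 4, 0, 5, 0, 3, 4, 2, 6
Total = 55

55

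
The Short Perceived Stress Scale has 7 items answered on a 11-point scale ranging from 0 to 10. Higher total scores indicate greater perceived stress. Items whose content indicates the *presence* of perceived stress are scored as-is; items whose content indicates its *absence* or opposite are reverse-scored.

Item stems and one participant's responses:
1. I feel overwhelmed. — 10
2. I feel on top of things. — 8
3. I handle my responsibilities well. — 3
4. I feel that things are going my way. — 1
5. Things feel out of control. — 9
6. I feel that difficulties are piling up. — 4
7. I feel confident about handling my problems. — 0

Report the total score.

Items 2, 3, 4, 7 describe the absence/opposite of perceived stress → reverse-score.
reversed = (0+10) − raw = 10 − raw.
  item 1: 10
  item 2: 10 − 8 = 2
  item 3: 10 − 3 = 7
  item 4: 10 − 1 = 9
  item 5: 9
  item 6: 4
  item 7: 10 − 0 = 10
Total = 10 + 2 + 7 + 9 + 9 + 4 + 10 = 51

51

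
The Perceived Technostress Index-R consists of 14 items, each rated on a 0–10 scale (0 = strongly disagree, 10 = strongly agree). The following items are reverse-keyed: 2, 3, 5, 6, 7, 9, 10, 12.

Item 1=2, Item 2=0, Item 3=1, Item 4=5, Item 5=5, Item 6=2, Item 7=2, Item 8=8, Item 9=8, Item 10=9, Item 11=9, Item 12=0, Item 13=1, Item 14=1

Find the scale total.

Reversing items 2, 3, 5, 6, 7, 9, 10, & 12 with 10 − raw:
Total = 2 + (10−0) + (10−1) + 5 + (10−5) + (10−2) + (10−2) + 8 + (10−8) + (10−9) + 9 + (10−0) + 1 + 1
      = 2 + 10 + 9 + 5 + 5 + 8 + 8 + 8 + 2 + 1 + 9 + 10 + 1 + 1 = 79

79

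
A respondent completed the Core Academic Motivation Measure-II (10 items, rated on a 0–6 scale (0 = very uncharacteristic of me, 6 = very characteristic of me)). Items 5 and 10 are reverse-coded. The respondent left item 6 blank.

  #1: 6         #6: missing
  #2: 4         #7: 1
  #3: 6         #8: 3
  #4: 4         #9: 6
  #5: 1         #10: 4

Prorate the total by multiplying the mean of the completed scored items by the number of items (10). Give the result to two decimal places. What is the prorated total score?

Reverse-coded (reverse-coded value = 6 − response):
  item 5: 6 − 1 = 5
  item 10: 6 − 4 = 2
Completed scored items (9 of 10): 6, 4, 6, 4, 5, 1, 3, 6, 2; sum = 37.
Person mean = 37 / 9 ≈ 4.1111
Prorated total = (37 / 9) × 10 = 41.11 (to 2 dp)

41.11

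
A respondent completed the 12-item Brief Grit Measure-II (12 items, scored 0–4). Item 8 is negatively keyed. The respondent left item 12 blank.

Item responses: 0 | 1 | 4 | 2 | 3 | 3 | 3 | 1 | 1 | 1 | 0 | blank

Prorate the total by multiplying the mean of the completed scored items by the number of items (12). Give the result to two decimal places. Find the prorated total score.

Reverse-coded (on a 0–4 scale, reversed = 4 − raw):
  item 8: 4 − 1 = 3
Completed scored items (11 of 12): 0, 1, 4, 2, 3, 3, 3, 3, 1, 1, 0; sum = 21.
Person mean = 21 / 11 ≈ 1.9091
Prorated total = (21 / 11) × 12 = 22.91 (to 2 dp)

22.91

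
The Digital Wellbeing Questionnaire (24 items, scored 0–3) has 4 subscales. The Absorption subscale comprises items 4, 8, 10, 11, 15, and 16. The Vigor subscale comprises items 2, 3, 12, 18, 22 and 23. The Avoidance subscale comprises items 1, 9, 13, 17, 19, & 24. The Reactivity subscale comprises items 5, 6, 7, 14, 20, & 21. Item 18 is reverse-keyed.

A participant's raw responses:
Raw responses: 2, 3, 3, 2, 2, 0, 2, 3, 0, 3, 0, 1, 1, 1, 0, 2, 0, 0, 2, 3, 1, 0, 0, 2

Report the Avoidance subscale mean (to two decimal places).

Avoidance items: 1, 9, 13, 17, 19, 24.
  item 1: 2
  item 9: 0
  item 13: 1
  item 17: 0
  item 19: 2
  item 24: 2
Sum = 2 + 0 + 1 + 0 + 2 + 2 = 7
Mean = 7 / 6 = 1.17

1.17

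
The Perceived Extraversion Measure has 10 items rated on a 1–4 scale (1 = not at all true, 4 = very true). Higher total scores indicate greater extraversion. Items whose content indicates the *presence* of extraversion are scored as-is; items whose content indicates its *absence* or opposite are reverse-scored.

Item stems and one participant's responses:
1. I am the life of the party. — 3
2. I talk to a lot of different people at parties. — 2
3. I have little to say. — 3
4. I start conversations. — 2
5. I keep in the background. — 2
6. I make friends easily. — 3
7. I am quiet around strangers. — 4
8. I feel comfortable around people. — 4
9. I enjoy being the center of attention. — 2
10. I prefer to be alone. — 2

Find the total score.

25

Items 3, 5, 7, 10 describe the absence/opposite of extraversion → reverse-score.
reverse-coded value = 5 − response.
  item 1: 3
  item 2: 2
  item 3: 5 − 3 = 2
  item 4: 2
  item 5: 5 − 2 = 3
  item 6: 3
  item 7: 5 − 4 = 1
  item 8: 4
  item 9: 2
  item 10: 5 − 2 = 3
Total = 3 + 2 + 2 + 2 + 3 + 3 + 1 + 4 + 2 + 3 = 25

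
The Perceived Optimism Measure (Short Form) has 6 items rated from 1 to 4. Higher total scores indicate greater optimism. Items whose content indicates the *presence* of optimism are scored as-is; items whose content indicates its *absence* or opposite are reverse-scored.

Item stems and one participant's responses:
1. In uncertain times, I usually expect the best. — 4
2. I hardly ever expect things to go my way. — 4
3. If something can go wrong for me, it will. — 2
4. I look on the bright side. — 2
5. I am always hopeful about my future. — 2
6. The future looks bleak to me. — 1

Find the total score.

Items 2, 3, 6 describe the absence/opposite of optimism → reverse-score.
reversed = (1+4) − raw = 5 − raw.
  item 1: 4
  item 2: 5 − 4 = 1
  item 3: 5 − 2 = 3
  item 4: 2
  item 5: 2
  item 6: 5 − 1 = 4
Total = 4 + 1 + 3 + 2 + 2 + 4 = 16

16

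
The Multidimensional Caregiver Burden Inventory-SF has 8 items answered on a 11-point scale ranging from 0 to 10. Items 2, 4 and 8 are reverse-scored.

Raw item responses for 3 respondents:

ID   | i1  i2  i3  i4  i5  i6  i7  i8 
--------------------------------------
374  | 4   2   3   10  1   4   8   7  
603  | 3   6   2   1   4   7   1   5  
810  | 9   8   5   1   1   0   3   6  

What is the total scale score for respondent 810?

Respondent 810 raw: 9, 8, 5, 1, 1, 0, 3, 6.
Reverse-coded (on a 0–10 scale, reversed = 10 − raw):
  item 1: 9
  item 2: 10 − 8 = 2
  item 3: 5
  item 4: 10 − 1 = 9
  item 5: 1
  item 6: 0
  item 7: 3
  item 8: 10 − 6 = 4
Sum = 9 + 2 + 5 + 9 + 1 + 0 + 3 + 4 = 33

33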